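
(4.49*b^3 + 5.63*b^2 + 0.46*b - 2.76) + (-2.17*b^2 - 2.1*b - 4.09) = 4.49*b^3 + 3.46*b^2 - 1.64*b - 6.85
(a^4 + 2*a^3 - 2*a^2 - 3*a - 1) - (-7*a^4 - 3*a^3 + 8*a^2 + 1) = 8*a^4 + 5*a^3 - 10*a^2 - 3*a - 2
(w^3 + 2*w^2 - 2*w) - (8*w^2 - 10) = w^3 - 6*w^2 - 2*w + 10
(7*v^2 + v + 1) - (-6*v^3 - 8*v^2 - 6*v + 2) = 6*v^3 + 15*v^2 + 7*v - 1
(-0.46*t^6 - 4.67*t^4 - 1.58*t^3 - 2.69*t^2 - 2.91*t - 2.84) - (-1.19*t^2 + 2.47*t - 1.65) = -0.46*t^6 - 4.67*t^4 - 1.58*t^3 - 1.5*t^2 - 5.38*t - 1.19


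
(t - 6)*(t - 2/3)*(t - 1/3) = t^3 - 7*t^2 + 56*t/9 - 4/3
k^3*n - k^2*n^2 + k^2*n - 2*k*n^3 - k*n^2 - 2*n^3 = (k - 2*n)*(k + n)*(k*n + n)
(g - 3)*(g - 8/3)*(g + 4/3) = g^3 - 13*g^2/3 + 4*g/9 + 32/3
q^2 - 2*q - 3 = (q - 3)*(q + 1)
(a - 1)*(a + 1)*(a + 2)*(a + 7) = a^4 + 9*a^3 + 13*a^2 - 9*a - 14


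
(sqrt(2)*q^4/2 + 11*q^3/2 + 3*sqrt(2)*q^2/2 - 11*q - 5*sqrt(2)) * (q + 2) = sqrt(2)*q^5/2 + sqrt(2)*q^4 + 11*q^4/2 + 3*sqrt(2)*q^3/2 + 11*q^3 - 11*q^2 + 3*sqrt(2)*q^2 - 22*q - 5*sqrt(2)*q - 10*sqrt(2)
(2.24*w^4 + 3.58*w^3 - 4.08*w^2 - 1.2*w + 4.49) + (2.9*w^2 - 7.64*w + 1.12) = 2.24*w^4 + 3.58*w^3 - 1.18*w^2 - 8.84*w + 5.61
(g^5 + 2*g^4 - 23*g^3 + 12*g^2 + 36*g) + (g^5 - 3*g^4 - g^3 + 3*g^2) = 2*g^5 - g^4 - 24*g^3 + 15*g^2 + 36*g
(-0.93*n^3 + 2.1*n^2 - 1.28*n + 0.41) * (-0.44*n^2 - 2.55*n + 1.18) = 0.4092*n^5 + 1.4475*n^4 - 5.8892*n^3 + 5.5616*n^2 - 2.5559*n + 0.4838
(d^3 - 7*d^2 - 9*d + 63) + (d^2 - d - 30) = d^3 - 6*d^2 - 10*d + 33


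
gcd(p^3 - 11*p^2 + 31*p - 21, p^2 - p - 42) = p - 7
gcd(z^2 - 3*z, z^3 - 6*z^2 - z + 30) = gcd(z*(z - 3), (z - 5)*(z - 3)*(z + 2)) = z - 3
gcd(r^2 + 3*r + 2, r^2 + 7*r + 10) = r + 2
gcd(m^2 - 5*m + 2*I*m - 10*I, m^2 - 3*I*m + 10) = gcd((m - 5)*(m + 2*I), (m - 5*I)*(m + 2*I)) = m + 2*I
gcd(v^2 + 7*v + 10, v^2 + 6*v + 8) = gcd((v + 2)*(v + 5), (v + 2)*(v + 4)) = v + 2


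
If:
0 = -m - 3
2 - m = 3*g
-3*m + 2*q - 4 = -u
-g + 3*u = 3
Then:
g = 5/3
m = -3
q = -59/18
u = 14/9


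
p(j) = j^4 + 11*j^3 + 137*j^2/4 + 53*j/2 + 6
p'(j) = 4*j^3 + 33*j^2 + 137*j/2 + 53/2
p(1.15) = 100.25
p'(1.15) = 155.00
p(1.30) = 125.36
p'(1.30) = 180.11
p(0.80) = 55.16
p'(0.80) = 104.47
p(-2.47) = 20.96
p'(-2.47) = -1.64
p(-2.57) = 21.02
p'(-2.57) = 0.52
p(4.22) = 1871.57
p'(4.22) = 1203.85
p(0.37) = 21.07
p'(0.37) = 56.57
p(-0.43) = 0.10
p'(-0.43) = 2.83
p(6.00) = 5070.00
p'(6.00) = 2489.50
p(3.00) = 771.75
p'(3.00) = 637.00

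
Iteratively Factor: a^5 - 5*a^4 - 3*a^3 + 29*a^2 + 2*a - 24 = (a + 1)*(a^4 - 6*a^3 + 3*a^2 + 26*a - 24) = (a - 3)*(a + 1)*(a^3 - 3*a^2 - 6*a + 8) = (a - 3)*(a - 1)*(a + 1)*(a^2 - 2*a - 8) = (a - 4)*(a - 3)*(a - 1)*(a + 1)*(a + 2)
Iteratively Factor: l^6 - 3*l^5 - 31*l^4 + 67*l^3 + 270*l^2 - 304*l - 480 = (l - 5)*(l^5 + 2*l^4 - 21*l^3 - 38*l^2 + 80*l + 96) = (l - 5)*(l - 2)*(l^4 + 4*l^3 - 13*l^2 - 64*l - 48) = (l - 5)*(l - 2)*(l + 3)*(l^3 + l^2 - 16*l - 16) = (l - 5)*(l - 2)*(l + 1)*(l + 3)*(l^2 - 16) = (l - 5)*(l - 4)*(l - 2)*(l + 1)*(l + 3)*(l + 4)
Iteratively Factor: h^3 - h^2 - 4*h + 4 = (h - 2)*(h^2 + h - 2) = (h - 2)*(h + 2)*(h - 1)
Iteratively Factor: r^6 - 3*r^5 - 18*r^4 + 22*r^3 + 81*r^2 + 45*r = (r - 3)*(r^5 - 18*r^3 - 32*r^2 - 15*r) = (r - 3)*(r + 1)*(r^4 - r^3 - 17*r^2 - 15*r) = (r - 5)*(r - 3)*(r + 1)*(r^3 + 4*r^2 + 3*r) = (r - 5)*(r - 3)*(r + 1)*(r + 3)*(r^2 + r) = r*(r - 5)*(r - 3)*(r + 1)*(r + 3)*(r + 1)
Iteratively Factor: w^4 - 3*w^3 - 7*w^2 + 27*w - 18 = (w - 1)*(w^3 - 2*w^2 - 9*w + 18) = (w - 2)*(w - 1)*(w^2 - 9) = (w - 3)*(w - 2)*(w - 1)*(w + 3)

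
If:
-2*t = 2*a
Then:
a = -t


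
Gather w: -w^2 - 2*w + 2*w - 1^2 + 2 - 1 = -w^2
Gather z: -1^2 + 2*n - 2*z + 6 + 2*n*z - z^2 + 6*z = 2*n - z^2 + z*(2*n + 4) + 5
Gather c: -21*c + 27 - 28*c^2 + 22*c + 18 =-28*c^2 + c + 45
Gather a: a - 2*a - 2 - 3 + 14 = 9 - a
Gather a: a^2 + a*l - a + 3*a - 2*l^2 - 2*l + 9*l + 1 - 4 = a^2 + a*(l + 2) - 2*l^2 + 7*l - 3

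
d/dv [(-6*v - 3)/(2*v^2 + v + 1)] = 3*(4*v^2 + 4*v - 1)/(4*v^4 + 4*v^3 + 5*v^2 + 2*v + 1)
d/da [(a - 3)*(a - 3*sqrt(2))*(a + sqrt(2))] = 3*a^2 - 6*a - 4*sqrt(2)*a - 6 + 6*sqrt(2)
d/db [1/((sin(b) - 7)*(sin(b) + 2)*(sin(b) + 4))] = (-3*sin(b)^2 + 2*sin(b) + 34)*cos(b)/((sin(b) - 7)^2*(sin(b) + 2)^2*(sin(b) + 4)^2)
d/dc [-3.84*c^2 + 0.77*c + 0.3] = 0.77 - 7.68*c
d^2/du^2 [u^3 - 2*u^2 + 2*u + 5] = 6*u - 4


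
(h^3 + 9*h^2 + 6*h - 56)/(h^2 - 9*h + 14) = (h^2 + 11*h + 28)/(h - 7)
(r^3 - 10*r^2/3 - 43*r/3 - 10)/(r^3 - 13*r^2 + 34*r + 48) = (r + 5/3)/(r - 8)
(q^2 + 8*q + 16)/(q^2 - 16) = (q + 4)/(q - 4)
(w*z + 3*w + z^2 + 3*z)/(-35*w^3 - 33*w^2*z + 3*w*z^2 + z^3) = (z + 3)/(-35*w^2 + 2*w*z + z^2)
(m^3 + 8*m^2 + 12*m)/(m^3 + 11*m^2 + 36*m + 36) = m/(m + 3)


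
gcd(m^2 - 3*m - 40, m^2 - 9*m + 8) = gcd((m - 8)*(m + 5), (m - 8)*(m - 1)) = m - 8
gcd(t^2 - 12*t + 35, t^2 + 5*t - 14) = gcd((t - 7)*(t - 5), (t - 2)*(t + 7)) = 1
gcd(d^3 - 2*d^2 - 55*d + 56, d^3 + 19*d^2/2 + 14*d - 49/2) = d^2 + 6*d - 7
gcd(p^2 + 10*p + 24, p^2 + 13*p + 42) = p + 6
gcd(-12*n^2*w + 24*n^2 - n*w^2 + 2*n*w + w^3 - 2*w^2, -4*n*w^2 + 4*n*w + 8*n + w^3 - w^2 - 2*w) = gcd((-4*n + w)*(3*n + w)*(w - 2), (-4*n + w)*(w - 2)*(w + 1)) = -4*n*w + 8*n + w^2 - 2*w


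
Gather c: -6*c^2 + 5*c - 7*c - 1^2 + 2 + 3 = -6*c^2 - 2*c + 4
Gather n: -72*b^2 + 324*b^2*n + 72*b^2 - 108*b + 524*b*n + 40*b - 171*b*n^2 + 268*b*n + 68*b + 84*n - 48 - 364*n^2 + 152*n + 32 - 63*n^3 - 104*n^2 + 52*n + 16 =-63*n^3 + n^2*(-171*b - 468) + n*(324*b^2 + 792*b + 288)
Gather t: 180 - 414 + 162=-72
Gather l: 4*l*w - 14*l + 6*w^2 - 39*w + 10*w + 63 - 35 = l*(4*w - 14) + 6*w^2 - 29*w + 28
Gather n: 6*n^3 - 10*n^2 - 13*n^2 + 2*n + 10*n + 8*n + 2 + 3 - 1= 6*n^3 - 23*n^2 + 20*n + 4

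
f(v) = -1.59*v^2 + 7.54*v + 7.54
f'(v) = 7.54 - 3.18*v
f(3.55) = 14.27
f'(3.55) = -3.75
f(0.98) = 13.40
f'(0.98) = 4.42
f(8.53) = -43.83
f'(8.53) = -19.59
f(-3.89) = -45.85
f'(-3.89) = 19.91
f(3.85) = 13.00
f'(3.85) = -4.70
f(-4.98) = -69.44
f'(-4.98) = 23.38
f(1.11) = 13.95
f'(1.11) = 4.01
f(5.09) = 4.72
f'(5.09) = -8.65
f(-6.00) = -94.94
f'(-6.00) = 26.62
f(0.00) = 7.54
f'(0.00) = 7.54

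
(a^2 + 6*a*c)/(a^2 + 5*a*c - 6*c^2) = a/(a - c)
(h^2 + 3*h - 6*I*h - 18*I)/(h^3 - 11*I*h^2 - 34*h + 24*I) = (h + 3)/(h^2 - 5*I*h - 4)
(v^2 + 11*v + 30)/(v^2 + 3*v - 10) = (v + 6)/(v - 2)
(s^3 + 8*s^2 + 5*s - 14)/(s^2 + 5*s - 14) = (s^2 + s - 2)/(s - 2)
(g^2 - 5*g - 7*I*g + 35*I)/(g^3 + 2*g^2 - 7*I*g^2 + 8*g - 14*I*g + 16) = (g^2 + g*(-5 - 7*I) + 35*I)/(g^3 + g^2*(2 - 7*I) + g*(8 - 14*I) + 16)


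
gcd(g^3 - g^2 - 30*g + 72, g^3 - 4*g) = 1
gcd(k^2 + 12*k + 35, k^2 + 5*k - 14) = k + 7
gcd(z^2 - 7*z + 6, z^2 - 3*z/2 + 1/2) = z - 1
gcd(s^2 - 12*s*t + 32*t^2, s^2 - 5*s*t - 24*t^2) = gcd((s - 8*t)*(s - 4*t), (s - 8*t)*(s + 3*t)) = s - 8*t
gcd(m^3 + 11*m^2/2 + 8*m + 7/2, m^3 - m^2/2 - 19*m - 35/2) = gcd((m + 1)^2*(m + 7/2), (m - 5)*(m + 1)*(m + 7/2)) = m^2 + 9*m/2 + 7/2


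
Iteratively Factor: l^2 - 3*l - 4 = (l - 4)*(l + 1)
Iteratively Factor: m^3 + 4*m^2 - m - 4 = (m + 4)*(m^2 - 1) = (m - 1)*(m + 4)*(m + 1)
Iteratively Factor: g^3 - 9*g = (g - 3)*(g^2 + 3*g) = g*(g - 3)*(g + 3)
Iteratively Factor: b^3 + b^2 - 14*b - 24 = (b + 3)*(b^2 - 2*b - 8) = (b + 2)*(b + 3)*(b - 4)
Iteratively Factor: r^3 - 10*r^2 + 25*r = (r)*(r^2 - 10*r + 25) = r*(r - 5)*(r - 5)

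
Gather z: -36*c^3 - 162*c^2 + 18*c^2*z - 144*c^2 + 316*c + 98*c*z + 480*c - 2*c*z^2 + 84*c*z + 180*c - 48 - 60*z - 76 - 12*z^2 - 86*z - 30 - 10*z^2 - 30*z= -36*c^3 - 306*c^2 + 976*c + z^2*(-2*c - 22) + z*(18*c^2 + 182*c - 176) - 154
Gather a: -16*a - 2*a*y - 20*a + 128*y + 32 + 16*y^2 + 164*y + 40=a*(-2*y - 36) + 16*y^2 + 292*y + 72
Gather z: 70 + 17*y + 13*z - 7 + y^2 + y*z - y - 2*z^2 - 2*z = y^2 + 16*y - 2*z^2 + z*(y + 11) + 63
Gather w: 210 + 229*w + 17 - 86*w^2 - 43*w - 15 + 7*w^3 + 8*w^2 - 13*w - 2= 7*w^3 - 78*w^2 + 173*w + 210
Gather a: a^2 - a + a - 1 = a^2 - 1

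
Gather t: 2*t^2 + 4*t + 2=2*t^2 + 4*t + 2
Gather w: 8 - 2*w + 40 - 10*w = 48 - 12*w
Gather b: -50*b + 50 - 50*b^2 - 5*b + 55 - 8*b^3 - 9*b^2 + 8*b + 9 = -8*b^3 - 59*b^2 - 47*b + 114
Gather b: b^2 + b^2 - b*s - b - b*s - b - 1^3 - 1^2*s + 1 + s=2*b^2 + b*(-2*s - 2)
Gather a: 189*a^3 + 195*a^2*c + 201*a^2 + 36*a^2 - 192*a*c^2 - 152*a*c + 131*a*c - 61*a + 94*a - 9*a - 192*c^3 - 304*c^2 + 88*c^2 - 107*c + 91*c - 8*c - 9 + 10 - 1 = 189*a^3 + a^2*(195*c + 237) + a*(-192*c^2 - 21*c + 24) - 192*c^3 - 216*c^2 - 24*c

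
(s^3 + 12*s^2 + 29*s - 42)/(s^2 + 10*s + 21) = (s^2 + 5*s - 6)/(s + 3)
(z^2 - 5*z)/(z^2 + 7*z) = (z - 5)/(z + 7)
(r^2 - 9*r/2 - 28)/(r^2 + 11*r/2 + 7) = (r - 8)/(r + 2)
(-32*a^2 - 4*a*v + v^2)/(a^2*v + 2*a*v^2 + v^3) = (-32*a^2 - 4*a*v + v^2)/(v*(a^2 + 2*a*v + v^2))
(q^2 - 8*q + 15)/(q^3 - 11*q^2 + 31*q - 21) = (q - 5)/(q^2 - 8*q + 7)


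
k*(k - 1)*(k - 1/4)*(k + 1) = k^4 - k^3/4 - k^2 + k/4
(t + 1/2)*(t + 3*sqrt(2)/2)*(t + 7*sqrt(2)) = t^3 + t^2/2 + 17*sqrt(2)*t^2/2 + 17*sqrt(2)*t/4 + 21*t + 21/2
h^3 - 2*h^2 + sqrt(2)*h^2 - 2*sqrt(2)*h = h*(h - 2)*(h + sqrt(2))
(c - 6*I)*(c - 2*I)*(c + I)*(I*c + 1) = I*c^4 + 8*c^3 - 11*I*c^2 + 8*c - 12*I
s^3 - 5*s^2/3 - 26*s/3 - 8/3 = (s - 4)*(s + 1/3)*(s + 2)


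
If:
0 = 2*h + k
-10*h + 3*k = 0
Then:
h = 0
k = 0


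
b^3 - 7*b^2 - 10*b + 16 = (b - 8)*(b - 1)*(b + 2)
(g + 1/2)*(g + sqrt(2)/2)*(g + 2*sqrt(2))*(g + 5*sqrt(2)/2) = g^4 + g^3/2 + 5*sqrt(2)*g^3 + 5*sqrt(2)*g^2/2 + 29*g^2/2 + 5*sqrt(2)*g + 29*g/4 + 5*sqrt(2)/2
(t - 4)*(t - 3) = t^2 - 7*t + 12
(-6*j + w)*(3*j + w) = -18*j^2 - 3*j*w + w^2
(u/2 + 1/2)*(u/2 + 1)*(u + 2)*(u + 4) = u^4/4 + 9*u^3/4 + 7*u^2 + 9*u + 4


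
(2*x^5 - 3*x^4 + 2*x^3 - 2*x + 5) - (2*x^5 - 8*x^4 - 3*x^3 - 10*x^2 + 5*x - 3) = 5*x^4 + 5*x^3 + 10*x^2 - 7*x + 8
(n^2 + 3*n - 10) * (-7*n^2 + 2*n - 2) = -7*n^4 - 19*n^3 + 74*n^2 - 26*n + 20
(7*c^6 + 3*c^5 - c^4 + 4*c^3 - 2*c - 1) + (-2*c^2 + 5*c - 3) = 7*c^6 + 3*c^5 - c^4 + 4*c^3 - 2*c^2 + 3*c - 4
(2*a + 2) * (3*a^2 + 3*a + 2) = 6*a^3 + 12*a^2 + 10*a + 4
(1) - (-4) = 5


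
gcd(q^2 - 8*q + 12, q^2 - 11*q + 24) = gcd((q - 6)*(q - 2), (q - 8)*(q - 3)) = 1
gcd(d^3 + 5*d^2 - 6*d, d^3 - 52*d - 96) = d + 6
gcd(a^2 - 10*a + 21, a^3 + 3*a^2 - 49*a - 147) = a - 7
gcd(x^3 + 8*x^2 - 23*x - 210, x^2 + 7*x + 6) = x + 6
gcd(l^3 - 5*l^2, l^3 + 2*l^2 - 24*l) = l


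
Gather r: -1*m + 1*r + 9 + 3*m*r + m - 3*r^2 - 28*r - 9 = -3*r^2 + r*(3*m - 27)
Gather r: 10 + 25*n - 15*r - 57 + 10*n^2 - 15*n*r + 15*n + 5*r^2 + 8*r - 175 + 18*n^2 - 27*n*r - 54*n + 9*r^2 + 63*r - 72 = 28*n^2 - 14*n + 14*r^2 + r*(56 - 42*n) - 294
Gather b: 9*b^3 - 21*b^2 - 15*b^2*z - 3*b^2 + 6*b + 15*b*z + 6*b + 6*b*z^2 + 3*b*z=9*b^3 + b^2*(-15*z - 24) + b*(6*z^2 + 18*z + 12)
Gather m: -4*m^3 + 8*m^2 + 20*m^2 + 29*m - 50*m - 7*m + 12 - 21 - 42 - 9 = -4*m^3 + 28*m^2 - 28*m - 60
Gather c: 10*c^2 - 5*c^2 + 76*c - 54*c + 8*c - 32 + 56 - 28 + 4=5*c^2 + 30*c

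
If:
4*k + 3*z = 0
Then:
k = -3*z/4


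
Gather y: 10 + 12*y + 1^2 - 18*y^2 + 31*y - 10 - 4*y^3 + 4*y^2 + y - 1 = -4*y^3 - 14*y^2 + 44*y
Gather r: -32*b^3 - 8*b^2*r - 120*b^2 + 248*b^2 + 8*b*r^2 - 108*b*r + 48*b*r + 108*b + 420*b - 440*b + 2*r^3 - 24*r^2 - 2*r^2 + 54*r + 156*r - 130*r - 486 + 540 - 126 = -32*b^3 + 128*b^2 + 88*b + 2*r^3 + r^2*(8*b - 26) + r*(-8*b^2 - 60*b + 80) - 72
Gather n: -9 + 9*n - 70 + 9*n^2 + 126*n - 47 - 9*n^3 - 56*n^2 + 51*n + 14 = -9*n^3 - 47*n^2 + 186*n - 112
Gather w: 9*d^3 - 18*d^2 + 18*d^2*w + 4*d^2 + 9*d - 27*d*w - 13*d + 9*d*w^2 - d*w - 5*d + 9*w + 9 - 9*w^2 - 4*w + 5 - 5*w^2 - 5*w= 9*d^3 - 14*d^2 - 9*d + w^2*(9*d - 14) + w*(18*d^2 - 28*d) + 14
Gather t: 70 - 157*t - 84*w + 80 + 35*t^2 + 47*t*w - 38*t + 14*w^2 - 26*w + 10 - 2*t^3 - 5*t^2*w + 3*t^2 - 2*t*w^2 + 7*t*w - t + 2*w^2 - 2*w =-2*t^3 + t^2*(38 - 5*w) + t*(-2*w^2 + 54*w - 196) + 16*w^2 - 112*w + 160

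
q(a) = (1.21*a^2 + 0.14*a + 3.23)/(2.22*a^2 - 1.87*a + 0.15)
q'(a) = (1.87 - 4.44*a)*(1.21*a^2 + 0.14*a + 3.23)/(2.22*a^2 - 1.87*a + 0.15)^2 + (2.42*a + 0.14)/(2.22*a^2 - 1.87*a + 0.15)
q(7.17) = 0.66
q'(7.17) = -0.02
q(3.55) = 0.88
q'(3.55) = -0.16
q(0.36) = -14.60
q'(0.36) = 12.54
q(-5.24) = 0.50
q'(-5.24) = 0.00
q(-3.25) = 0.52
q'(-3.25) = 0.03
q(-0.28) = 3.88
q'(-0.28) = 13.60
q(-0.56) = 1.86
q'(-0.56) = 3.65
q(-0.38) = 2.84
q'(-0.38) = 7.89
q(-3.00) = 0.53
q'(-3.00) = 0.04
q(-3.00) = 0.53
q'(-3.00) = 0.04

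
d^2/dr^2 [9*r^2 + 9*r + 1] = 18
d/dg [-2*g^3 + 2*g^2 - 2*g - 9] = -6*g^2 + 4*g - 2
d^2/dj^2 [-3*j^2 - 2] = -6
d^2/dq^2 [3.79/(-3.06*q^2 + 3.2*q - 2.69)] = (70.976088*q^2 - 74.22336*q - 3.79*(6.12*q - 3.2)*(12.24*q - 6.4) + 62.394012)/(3.06*q^2 - 3.2*q + 2.69)^3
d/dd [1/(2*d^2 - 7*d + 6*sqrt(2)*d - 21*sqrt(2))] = (-4*d - 6*sqrt(2) + 7)/(2*d^2 - 7*d + 6*sqrt(2)*d - 21*sqrt(2))^2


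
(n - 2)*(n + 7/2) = n^2 + 3*n/2 - 7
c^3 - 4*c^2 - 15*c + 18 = (c - 6)*(c - 1)*(c + 3)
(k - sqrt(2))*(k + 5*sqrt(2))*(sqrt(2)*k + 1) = sqrt(2)*k^3 + 9*k^2 - 6*sqrt(2)*k - 10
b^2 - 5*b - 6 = (b - 6)*(b + 1)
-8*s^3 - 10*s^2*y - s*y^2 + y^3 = (-4*s + y)*(s + y)*(2*s + y)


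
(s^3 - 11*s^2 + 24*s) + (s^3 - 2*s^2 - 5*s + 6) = 2*s^3 - 13*s^2 + 19*s + 6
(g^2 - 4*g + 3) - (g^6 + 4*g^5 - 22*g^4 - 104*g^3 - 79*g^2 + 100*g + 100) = -g^6 - 4*g^5 + 22*g^4 + 104*g^3 + 80*g^2 - 104*g - 97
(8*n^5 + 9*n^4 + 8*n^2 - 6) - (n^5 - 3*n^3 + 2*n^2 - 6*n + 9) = 7*n^5 + 9*n^4 + 3*n^3 + 6*n^2 + 6*n - 15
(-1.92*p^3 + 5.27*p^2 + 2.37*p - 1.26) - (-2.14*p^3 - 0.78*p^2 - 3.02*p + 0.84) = 0.22*p^3 + 6.05*p^2 + 5.39*p - 2.1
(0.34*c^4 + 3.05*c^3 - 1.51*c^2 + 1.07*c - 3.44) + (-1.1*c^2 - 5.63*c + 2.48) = 0.34*c^4 + 3.05*c^3 - 2.61*c^2 - 4.56*c - 0.96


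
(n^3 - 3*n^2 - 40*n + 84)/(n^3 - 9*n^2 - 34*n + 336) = (n - 2)/(n - 8)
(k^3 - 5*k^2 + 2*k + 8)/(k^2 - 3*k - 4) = k - 2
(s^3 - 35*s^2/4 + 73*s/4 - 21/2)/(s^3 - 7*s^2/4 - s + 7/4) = (s - 6)/(s + 1)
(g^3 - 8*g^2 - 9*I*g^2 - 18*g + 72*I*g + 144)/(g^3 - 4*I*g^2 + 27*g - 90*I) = (g - 8)/(g + 5*I)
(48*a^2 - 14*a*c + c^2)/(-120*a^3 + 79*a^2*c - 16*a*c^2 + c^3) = (-6*a + c)/(15*a^2 - 8*a*c + c^2)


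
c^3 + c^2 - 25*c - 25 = (c - 5)*(c + 1)*(c + 5)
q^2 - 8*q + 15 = (q - 5)*(q - 3)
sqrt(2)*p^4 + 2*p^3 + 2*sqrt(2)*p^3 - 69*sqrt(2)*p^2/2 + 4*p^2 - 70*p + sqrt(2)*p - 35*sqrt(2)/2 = (p - 5)*(p + 7)*(p + sqrt(2)/2)*(sqrt(2)*p + 1)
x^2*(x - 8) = x^3 - 8*x^2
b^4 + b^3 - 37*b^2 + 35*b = b*(b - 5)*(b - 1)*(b + 7)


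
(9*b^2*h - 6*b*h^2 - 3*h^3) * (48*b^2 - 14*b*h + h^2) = 432*b^4*h - 414*b^3*h^2 - 51*b^2*h^3 + 36*b*h^4 - 3*h^5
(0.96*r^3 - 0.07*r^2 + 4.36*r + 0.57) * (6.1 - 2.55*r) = -2.448*r^4 + 6.0345*r^3 - 11.545*r^2 + 25.1425*r + 3.477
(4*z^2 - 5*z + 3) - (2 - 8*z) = 4*z^2 + 3*z + 1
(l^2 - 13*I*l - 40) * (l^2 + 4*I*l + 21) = l^4 - 9*I*l^3 + 33*l^2 - 433*I*l - 840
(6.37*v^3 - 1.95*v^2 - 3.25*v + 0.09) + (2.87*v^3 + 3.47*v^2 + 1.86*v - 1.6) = 9.24*v^3 + 1.52*v^2 - 1.39*v - 1.51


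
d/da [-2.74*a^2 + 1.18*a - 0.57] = 1.18 - 5.48*a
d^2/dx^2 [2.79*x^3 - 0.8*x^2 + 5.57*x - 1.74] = 16.74*x - 1.6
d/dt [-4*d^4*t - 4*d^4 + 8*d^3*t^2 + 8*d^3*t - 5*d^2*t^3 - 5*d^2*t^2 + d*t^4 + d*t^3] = d*(-4*d^3 + 16*d^2*t + 8*d^2 - 15*d*t^2 - 10*d*t + 4*t^3 + 3*t^2)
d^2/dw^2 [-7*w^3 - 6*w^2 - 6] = -42*w - 12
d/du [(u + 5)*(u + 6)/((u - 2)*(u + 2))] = (-11*u^2 - 68*u - 44)/(u^4 - 8*u^2 + 16)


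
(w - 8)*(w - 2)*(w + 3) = w^3 - 7*w^2 - 14*w + 48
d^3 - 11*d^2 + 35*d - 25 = (d - 5)^2*(d - 1)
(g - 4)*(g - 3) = g^2 - 7*g + 12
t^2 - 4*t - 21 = (t - 7)*(t + 3)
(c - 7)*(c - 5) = c^2 - 12*c + 35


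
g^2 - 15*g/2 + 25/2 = (g - 5)*(g - 5/2)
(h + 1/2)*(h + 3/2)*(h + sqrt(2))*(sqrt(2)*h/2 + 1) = sqrt(2)*h^4/2 + sqrt(2)*h^3 + 2*h^3 + 11*sqrt(2)*h^2/8 + 4*h^2 + 3*h/2 + 2*sqrt(2)*h + 3*sqrt(2)/4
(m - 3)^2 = m^2 - 6*m + 9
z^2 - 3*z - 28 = (z - 7)*(z + 4)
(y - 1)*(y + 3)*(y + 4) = y^3 + 6*y^2 + 5*y - 12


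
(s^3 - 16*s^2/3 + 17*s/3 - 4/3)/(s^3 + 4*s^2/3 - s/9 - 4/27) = 9*(s^2 - 5*s + 4)/(9*s^2 + 15*s + 4)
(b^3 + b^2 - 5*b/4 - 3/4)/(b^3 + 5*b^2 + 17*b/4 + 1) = (2*b^2 + b - 3)/(2*b^2 + 9*b + 4)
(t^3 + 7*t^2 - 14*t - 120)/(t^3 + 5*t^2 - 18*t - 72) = (t + 5)/(t + 3)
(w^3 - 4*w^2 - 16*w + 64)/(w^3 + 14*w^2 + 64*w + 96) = (w^2 - 8*w + 16)/(w^2 + 10*w + 24)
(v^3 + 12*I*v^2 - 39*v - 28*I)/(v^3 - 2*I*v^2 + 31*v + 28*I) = (v + 7*I)/(v - 7*I)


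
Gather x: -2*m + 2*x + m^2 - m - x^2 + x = m^2 - 3*m - x^2 + 3*x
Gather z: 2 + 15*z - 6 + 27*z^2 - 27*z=27*z^2 - 12*z - 4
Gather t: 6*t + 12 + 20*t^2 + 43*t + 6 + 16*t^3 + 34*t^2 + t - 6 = 16*t^3 + 54*t^2 + 50*t + 12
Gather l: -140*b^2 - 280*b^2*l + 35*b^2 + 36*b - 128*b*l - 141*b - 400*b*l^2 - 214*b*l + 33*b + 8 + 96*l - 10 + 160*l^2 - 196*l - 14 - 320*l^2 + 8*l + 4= -105*b^2 - 72*b + l^2*(-400*b - 160) + l*(-280*b^2 - 342*b - 92) - 12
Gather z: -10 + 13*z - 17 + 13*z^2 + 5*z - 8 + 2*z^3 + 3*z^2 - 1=2*z^3 + 16*z^2 + 18*z - 36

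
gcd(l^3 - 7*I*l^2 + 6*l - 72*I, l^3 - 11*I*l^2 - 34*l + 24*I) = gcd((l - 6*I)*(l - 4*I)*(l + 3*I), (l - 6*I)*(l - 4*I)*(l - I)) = l^2 - 10*I*l - 24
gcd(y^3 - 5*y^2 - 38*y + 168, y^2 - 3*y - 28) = y - 7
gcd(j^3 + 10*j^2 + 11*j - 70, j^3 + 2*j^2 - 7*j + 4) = 1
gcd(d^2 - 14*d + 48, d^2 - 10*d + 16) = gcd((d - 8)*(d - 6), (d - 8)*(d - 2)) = d - 8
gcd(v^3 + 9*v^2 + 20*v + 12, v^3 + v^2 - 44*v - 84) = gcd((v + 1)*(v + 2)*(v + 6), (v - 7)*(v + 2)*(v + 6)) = v^2 + 8*v + 12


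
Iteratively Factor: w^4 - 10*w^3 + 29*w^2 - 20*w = (w - 5)*(w^3 - 5*w^2 + 4*w) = w*(w - 5)*(w^2 - 5*w + 4) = w*(w - 5)*(w - 1)*(w - 4)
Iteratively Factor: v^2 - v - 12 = (v - 4)*(v + 3)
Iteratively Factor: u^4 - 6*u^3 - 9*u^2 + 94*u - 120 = (u - 5)*(u^3 - u^2 - 14*u + 24) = (u - 5)*(u + 4)*(u^2 - 5*u + 6) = (u - 5)*(u - 2)*(u + 4)*(u - 3)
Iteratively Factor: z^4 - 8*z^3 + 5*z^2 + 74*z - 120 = (z - 4)*(z^3 - 4*z^2 - 11*z + 30) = (z - 4)*(z + 3)*(z^2 - 7*z + 10) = (z - 4)*(z - 2)*(z + 3)*(z - 5)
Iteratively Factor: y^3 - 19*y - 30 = (y + 3)*(y^2 - 3*y - 10) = (y - 5)*(y + 3)*(y + 2)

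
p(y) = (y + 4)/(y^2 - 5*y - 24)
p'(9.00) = -1.09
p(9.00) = 1.08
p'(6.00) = -0.27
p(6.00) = -0.56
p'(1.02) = -0.02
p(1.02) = -0.18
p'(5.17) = -0.13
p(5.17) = -0.40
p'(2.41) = -0.03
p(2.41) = -0.21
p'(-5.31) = 0.01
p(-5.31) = -0.04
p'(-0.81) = 0.00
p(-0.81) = -0.17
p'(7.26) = -1.99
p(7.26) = -1.48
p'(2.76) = -0.04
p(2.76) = -0.22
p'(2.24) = -0.03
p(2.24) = -0.21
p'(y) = (5 - 2*y)*(y + 4)/(y^2 - 5*y - 24)^2 + 1/(y^2 - 5*y - 24)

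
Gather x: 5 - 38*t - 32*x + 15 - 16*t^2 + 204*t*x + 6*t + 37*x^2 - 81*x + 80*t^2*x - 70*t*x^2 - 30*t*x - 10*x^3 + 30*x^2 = -16*t^2 - 32*t - 10*x^3 + x^2*(67 - 70*t) + x*(80*t^2 + 174*t - 113) + 20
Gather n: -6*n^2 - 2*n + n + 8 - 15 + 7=-6*n^2 - n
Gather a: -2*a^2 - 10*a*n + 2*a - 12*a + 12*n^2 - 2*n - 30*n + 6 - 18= -2*a^2 + a*(-10*n - 10) + 12*n^2 - 32*n - 12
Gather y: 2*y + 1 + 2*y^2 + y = 2*y^2 + 3*y + 1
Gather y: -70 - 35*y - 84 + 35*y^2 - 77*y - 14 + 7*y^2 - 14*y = 42*y^2 - 126*y - 168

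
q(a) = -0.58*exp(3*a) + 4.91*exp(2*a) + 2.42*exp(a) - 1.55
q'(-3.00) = 0.14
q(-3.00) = -1.42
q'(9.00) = -925119138140.74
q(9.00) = -308265569492.67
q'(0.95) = 41.83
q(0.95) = 27.51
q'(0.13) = 12.92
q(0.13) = 6.72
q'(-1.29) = 1.37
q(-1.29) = -0.52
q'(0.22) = 14.90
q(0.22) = 7.97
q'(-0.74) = 3.20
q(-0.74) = 0.66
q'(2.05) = -204.23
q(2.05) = 41.66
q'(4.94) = -4558913.29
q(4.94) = -1487440.35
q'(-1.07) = 1.92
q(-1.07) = -0.17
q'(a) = -1.74*exp(3*a) + 9.82*exp(2*a) + 2.42*exp(a)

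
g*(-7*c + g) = -7*c*g + g^2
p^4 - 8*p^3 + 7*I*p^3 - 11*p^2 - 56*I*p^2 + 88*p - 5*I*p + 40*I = (p - 8)*(p + I)^2*(p + 5*I)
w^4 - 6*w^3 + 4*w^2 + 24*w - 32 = (w - 4)*(w - 2)^2*(w + 2)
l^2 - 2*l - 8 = (l - 4)*(l + 2)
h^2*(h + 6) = h^3 + 6*h^2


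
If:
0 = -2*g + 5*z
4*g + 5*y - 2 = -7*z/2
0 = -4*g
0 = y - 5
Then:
No Solution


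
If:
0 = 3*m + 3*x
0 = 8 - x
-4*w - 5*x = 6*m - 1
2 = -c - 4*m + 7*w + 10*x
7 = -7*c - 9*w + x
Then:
No Solution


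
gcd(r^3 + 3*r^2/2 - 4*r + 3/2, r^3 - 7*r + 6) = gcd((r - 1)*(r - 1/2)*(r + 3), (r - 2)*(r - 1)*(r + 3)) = r^2 + 2*r - 3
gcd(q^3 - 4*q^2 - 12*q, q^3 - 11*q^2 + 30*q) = q^2 - 6*q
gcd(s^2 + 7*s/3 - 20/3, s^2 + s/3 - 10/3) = s - 5/3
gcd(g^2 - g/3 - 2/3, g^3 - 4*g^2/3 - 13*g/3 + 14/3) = g - 1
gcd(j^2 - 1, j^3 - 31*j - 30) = j + 1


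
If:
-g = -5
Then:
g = 5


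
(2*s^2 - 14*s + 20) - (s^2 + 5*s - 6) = s^2 - 19*s + 26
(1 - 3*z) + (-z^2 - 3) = -z^2 - 3*z - 2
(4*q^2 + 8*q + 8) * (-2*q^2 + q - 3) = -8*q^4 - 12*q^3 - 20*q^2 - 16*q - 24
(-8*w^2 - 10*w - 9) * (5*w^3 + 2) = -40*w^5 - 50*w^4 - 45*w^3 - 16*w^2 - 20*w - 18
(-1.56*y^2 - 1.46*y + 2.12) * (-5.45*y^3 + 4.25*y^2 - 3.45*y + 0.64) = 8.502*y^5 + 1.327*y^4 - 12.377*y^3 + 13.0486*y^2 - 8.2484*y + 1.3568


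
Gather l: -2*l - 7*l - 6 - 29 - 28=-9*l - 63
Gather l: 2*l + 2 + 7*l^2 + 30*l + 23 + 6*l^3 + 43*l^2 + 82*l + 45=6*l^3 + 50*l^2 + 114*l + 70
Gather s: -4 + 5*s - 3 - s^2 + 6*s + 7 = -s^2 + 11*s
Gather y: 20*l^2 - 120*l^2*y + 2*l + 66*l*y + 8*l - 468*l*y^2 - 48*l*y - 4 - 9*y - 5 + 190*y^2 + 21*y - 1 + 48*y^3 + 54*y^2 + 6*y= 20*l^2 + 10*l + 48*y^3 + y^2*(244 - 468*l) + y*(-120*l^2 + 18*l + 18) - 10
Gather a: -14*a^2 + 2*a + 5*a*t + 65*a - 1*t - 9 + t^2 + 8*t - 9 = -14*a^2 + a*(5*t + 67) + t^2 + 7*t - 18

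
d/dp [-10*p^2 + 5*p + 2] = 5 - 20*p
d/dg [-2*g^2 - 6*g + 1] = -4*g - 6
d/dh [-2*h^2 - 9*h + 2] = -4*h - 9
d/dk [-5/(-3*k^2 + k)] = 5*(1 - 6*k)/(k^2*(3*k - 1)^2)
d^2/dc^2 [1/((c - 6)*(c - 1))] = 2*((c - 6)^2 + (c - 6)*(c - 1) + (c - 1)^2)/((c - 6)^3*(c - 1)^3)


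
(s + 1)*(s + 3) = s^2 + 4*s + 3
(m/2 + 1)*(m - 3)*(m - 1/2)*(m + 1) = m^4/2 - m^3/4 - 7*m^2/2 - 5*m/4 + 3/2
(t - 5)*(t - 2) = t^2 - 7*t + 10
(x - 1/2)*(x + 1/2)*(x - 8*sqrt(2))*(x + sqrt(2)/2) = x^4 - 15*sqrt(2)*x^3/2 - 33*x^2/4 + 15*sqrt(2)*x/8 + 2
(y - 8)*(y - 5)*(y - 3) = y^3 - 16*y^2 + 79*y - 120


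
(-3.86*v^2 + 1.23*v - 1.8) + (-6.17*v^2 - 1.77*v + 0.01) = -10.03*v^2 - 0.54*v - 1.79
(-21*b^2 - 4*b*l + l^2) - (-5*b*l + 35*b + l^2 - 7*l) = -21*b^2 + b*l - 35*b + 7*l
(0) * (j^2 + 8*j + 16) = 0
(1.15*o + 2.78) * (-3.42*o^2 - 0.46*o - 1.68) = -3.933*o^3 - 10.0366*o^2 - 3.2108*o - 4.6704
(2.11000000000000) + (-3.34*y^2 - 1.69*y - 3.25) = -3.34*y^2 - 1.69*y - 1.14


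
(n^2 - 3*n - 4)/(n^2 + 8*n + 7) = (n - 4)/(n + 7)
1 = 1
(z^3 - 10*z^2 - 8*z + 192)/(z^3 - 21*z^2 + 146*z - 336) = (z + 4)/(z - 7)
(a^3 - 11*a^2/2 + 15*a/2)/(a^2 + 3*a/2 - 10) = a*(a - 3)/(a + 4)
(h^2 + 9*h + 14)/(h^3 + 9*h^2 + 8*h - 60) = (h^2 + 9*h + 14)/(h^3 + 9*h^2 + 8*h - 60)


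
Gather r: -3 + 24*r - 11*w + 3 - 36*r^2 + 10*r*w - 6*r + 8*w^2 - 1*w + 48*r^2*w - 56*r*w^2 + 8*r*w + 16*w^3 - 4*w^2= r^2*(48*w - 36) + r*(-56*w^2 + 18*w + 18) + 16*w^3 + 4*w^2 - 12*w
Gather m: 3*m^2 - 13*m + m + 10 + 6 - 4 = 3*m^2 - 12*m + 12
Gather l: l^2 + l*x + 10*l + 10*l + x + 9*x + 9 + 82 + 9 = l^2 + l*(x + 20) + 10*x + 100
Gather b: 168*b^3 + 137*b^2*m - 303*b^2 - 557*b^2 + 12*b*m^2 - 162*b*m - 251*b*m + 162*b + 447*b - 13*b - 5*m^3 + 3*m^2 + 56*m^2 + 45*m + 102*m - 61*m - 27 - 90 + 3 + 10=168*b^3 + b^2*(137*m - 860) + b*(12*m^2 - 413*m + 596) - 5*m^3 + 59*m^2 + 86*m - 104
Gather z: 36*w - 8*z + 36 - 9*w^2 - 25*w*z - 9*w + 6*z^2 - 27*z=-9*w^2 + 27*w + 6*z^2 + z*(-25*w - 35) + 36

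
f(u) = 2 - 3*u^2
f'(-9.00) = 54.00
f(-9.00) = -241.00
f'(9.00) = -54.00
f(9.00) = -241.00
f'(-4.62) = 27.72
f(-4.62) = -62.03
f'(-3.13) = 18.78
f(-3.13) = -27.39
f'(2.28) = -13.68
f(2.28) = -13.60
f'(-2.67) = 16.02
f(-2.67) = -19.39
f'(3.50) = -21.00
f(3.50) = -34.75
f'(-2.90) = 17.40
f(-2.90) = -23.23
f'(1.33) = -7.98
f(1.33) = -3.31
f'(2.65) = -15.90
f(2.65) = -19.07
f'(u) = -6*u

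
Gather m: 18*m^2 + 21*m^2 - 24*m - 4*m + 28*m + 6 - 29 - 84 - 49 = 39*m^2 - 156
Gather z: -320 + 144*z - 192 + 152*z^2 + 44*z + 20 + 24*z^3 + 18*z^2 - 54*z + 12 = 24*z^3 + 170*z^2 + 134*z - 480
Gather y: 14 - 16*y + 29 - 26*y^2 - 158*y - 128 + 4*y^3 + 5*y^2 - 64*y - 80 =4*y^3 - 21*y^2 - 238*y - 165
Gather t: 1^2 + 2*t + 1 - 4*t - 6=-2*t - 4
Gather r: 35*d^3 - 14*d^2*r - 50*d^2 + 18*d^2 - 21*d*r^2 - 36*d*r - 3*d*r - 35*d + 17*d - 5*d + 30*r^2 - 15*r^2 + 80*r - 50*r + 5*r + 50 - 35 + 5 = 35*d^3 - 32*d^2 - 23*d + r^2*(15 - 21*d) + r*(-14*d^2 - 39*d + 35) + 20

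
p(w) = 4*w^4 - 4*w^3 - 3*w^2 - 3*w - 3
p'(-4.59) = -1775.52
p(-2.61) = 241.13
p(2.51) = 66.08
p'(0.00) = -3.00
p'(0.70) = -7.59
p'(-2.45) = -295.63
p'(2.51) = 159.35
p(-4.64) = 2200.02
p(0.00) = -3.00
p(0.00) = -3.00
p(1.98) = 9.73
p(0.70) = -6.98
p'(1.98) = 62.27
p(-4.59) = 2109.84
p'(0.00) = -3.00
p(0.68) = -6.83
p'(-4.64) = -1831.87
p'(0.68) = -7.60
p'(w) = 16*w^3 - 12*w^2 - 6*w - 3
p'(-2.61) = -353.56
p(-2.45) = 189.29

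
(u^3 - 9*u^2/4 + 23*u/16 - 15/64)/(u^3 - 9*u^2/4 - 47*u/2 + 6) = (u^2 - 2*u + 15/16)/(u^2 - 2*u - 24)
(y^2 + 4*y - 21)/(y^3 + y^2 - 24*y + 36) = (y + 7)/(y^2 + 4*y - 12)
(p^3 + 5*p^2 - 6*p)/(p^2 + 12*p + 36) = p*(p - 1)/(p + 6)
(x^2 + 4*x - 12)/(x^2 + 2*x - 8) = (x + 6)/(x + 4)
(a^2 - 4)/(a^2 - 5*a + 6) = (a + 2)/(a - 3)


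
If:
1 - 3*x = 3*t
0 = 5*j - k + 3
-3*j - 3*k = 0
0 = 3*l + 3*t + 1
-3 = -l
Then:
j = -1/2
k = 1/2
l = 3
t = -10/3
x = 11/3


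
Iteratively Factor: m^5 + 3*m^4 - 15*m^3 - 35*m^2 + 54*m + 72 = (m - 2)*(m^4 + 5*m^3 - 5*m^2 - 45*m - 36) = (m - 2)*(m + 1)*(m^3 + 4*m^2 - 9*m - 36) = (m - 3)*(m - 2)*(m + 1)*(m^2 + 7*m + 12) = (m - 3)*(m - 2)*(m + 1)*(m + 3)*(m + 4)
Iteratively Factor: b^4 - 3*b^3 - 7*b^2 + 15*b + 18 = (b - 3)*(b^3 - 7*b - 6) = (b - 3)*(b + 2)*(b^2 - 2*b - 3) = (b - 3)^2*(b + 2)*(b + 1)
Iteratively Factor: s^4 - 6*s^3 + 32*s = (s + 2)*(s^3 - 8*s^2 + 16*s) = (s - 4)*(s + 2)*(s^2 - 4*s) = s*(s - 4)*(s + 2)*(s - 4)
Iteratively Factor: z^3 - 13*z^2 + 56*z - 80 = (z - 4)*(z^2 - 9*z + 20) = (z - 4)^2*(z - 5)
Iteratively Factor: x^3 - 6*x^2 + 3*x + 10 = (x - 2)*(x^2 - 4*x - 5) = (x - 5)*(x - 2)*(x + 1)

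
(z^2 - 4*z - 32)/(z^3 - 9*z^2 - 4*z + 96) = (z + 4)/(z^2 - z - 12)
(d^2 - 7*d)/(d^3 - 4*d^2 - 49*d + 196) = d/(d^2 + 3*d - 28)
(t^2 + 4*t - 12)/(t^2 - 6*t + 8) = (t + 6)/(t - 4)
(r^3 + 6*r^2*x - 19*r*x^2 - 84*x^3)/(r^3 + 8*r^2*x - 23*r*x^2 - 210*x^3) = (-r^2 + r*x + 12*x^2)/(-r^2 - r*x + 30*x^2)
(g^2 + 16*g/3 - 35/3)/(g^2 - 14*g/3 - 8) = (-3*g^2 - 16*g + 35)/(-3*g^2 + 14*g + 24)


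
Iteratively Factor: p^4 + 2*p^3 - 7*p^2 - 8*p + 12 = (p + 3)*(p^3 - p^2 - 4*p + 4) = (p - 2)*(p + 3)*(p^2 + p - 2) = (p - 2)*(p + 2)*(p + 3)*(p - 1)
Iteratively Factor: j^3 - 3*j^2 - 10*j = (j + 2)*(j^2 - 5*j) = (j - 5)*(j + 2)*(j)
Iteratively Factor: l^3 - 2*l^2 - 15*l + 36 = (l - 3)*(l^2 + l - 12) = (l - 3)*(l + 4)*(l - 3)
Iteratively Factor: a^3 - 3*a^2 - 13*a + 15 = (a - 1)*(a^2 - 2*a - 15) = (a - 1)*(a + 3)*(a - 5)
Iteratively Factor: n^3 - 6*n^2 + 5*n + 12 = (n - 3)*(n^2 - 3*n - 4) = (n - 3)*(n + 1)*(n - 4)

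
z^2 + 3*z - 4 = (z - 1)*(z + 4)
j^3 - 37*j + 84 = (j - 4)*(j - 3)*(j + 7)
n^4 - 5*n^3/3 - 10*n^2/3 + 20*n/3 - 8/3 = (n - 2)*(n - 1)*(n - 2/3)*(n + 2)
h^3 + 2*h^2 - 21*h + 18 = (h - 3)*(h - 1)*(h + 6)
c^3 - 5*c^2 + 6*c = c*(c - 3)*(c - 2)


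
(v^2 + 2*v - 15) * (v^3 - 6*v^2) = v^5 - 4*v^4 - 27*v^3 + 90*v^2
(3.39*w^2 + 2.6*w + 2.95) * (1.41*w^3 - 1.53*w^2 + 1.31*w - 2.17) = 4.7799*w^5 - 1.5207*w^4 + 4.6224*w^3 - 8.4638*w^2 - 1.7775*w - 6.4015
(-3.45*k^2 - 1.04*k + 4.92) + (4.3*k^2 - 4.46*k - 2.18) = 0.85*k^2 - 5.5*k + 2.74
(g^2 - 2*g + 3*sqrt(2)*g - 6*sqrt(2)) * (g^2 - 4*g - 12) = g^4 - 6*g^3 + 3*sqrt(2)*g^3 - 18*sqrt(2)*g^2 - 4*g^2 - 12*sqrt(2)*g + 24*g + 72*sqrt(2)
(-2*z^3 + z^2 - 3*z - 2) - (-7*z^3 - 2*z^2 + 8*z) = 5*z^3 + 3*z^2 - 11*z - 2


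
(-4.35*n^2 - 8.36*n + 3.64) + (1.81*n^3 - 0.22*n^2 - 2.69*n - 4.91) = 1.81*n^3 - 4.57*n^2 - 11.05*n - 1.27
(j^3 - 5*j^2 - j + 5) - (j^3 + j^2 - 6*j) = -6*j^2 + 5*j + 5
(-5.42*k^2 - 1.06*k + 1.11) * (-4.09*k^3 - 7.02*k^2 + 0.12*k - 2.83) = 22.1678*k^5 + 42.3838*k^4 + 2.2509*k^3 + 7.4192*k^2 + 3.133*k - 3.1413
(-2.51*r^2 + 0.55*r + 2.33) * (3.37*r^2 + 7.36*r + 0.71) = -8.4587*r^4 - 16.6201*r^3 + 10.118*r^2 + 17.5393*r + 1.6543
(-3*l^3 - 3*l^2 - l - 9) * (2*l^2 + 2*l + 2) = -6*l^5 - 12*l^4 - 14*l^3 - 26*l^2 - 20*l - 18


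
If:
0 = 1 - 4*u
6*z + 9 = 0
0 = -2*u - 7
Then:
No Solution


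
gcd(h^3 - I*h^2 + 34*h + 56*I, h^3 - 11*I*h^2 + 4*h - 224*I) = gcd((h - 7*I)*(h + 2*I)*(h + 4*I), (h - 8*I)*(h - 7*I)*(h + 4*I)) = h^2 - 3*I*h + 28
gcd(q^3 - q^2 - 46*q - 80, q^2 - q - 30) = q + 5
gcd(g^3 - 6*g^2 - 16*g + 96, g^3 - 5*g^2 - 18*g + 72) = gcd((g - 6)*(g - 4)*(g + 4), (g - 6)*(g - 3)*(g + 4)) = g^2 - 2*g - 24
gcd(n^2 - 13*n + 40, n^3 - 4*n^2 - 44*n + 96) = n - 8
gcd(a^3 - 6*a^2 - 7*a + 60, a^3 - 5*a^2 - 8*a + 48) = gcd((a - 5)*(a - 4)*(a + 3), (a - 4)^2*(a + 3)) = a^2 - a - 12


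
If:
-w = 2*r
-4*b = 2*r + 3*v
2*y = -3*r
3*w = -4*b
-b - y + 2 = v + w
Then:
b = -9/14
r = -3/7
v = 8/7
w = 6/7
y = 9/14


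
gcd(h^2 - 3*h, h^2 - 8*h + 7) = 1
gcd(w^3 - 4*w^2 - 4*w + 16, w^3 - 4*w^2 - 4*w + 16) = w^3 - 4*w^2 - 4*w + 16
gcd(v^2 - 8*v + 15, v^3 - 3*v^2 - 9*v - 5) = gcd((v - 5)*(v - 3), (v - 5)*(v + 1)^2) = v - 5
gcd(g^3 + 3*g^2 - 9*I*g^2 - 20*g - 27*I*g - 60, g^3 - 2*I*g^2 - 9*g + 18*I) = g + 3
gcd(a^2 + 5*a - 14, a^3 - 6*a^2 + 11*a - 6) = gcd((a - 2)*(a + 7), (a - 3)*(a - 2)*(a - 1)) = a - 2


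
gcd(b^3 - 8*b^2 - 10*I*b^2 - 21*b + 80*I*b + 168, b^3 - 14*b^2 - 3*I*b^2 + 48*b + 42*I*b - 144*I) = b^2 + b*(-8 - 3*I) + 24*I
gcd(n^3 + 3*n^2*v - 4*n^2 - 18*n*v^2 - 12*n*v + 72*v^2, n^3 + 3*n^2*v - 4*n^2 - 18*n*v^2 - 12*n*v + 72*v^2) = -n^3 - 3*n^2*v + 4*n^2 + 18*n*v^2 + 12*n*v - 72*v^2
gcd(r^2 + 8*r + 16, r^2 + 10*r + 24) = r + 4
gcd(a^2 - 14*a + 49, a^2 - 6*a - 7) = a - 7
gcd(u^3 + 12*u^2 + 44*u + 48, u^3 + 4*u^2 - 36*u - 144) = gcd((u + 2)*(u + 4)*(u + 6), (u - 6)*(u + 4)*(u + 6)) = u^2 + 10*u + 24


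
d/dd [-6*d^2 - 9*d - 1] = -12*d - 9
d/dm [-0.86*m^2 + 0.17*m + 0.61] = 0.17 - 1.72*m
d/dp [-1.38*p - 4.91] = -1.38000000000000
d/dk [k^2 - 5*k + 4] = 2*k - 5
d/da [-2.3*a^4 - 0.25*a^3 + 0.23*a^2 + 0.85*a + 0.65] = -9.2*a^3 - 0.75*a^2 + 0.46*a + 0.85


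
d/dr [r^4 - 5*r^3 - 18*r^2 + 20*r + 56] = 4*r^3 - 15*r^2 - 36*r + 20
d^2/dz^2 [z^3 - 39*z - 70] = 6*z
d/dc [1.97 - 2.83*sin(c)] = -2.83*cos(c)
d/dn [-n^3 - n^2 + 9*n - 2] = -3*n^2 - 2*n + 9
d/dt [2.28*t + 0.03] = 2.28000000000000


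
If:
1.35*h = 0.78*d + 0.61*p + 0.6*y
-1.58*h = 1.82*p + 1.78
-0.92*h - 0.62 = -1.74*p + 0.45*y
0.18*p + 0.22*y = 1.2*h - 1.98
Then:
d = 6.46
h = 0.26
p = -1.21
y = -6.58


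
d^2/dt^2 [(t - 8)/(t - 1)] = -14/(t - 1)^3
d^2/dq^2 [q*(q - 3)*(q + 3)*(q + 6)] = 12*q^2 + 36*q - 18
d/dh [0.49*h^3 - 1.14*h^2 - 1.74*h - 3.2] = 1.47*h^2 - 2.28*h - 1.74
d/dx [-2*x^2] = -4*x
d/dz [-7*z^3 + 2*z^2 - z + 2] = -21*z^2 + 4*z - 1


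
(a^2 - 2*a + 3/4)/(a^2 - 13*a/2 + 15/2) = (a - 1/2)/(a - 5)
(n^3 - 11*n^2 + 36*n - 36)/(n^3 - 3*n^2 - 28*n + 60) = (n - 3)/(n + 5)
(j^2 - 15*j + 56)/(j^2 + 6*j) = (j^2 - 15*j + 56)/(j*(j + 6))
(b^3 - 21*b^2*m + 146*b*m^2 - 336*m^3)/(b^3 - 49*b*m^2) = (b^2 - 14*b*m + 48*m^2)/(b*(b + 7*m))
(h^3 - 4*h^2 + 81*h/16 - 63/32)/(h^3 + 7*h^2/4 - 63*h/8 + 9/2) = (h - 7/4)/(h + 4)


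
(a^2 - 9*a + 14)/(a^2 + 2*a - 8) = (a - 7)/(a + 4)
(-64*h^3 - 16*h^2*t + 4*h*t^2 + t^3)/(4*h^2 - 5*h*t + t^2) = (16*h^2 + 8*h*t + t^2)/(-h + t)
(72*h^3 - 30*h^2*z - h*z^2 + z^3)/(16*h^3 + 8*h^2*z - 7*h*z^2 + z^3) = (-18*h^2 + 3*h*z + z^2)/(-4*h^2 - 3*h*z + z^2)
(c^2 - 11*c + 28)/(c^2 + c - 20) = (c - 7)/(c + 5)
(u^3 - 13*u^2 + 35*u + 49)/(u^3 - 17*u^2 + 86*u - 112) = (u^2 - 6*u - 7)/(u^2 - 10*u + 16)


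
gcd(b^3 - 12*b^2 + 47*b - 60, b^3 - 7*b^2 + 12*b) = b^2 - 7*b + 12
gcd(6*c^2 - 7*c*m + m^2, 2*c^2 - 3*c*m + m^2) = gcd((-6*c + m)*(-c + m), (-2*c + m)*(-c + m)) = c - m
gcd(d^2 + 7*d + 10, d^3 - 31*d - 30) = d + 5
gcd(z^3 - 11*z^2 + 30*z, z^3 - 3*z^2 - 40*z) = z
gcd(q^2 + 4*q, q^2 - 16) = q + 4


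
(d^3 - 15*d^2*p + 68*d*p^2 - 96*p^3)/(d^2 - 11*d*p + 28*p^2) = (-d^2 + 11*d*p - 24*p^2)/(-d + 7*p)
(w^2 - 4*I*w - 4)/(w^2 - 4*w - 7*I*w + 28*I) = (w^2 - 4*I*w - 4)/(w^2 - 4*w - 7*I*w + 28*I)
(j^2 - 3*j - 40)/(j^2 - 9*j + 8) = (j + 5)/(j - 1)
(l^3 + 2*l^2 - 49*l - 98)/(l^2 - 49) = l + 2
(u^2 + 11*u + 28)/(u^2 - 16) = (u + 7)/(u - 4)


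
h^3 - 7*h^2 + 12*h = h*(h - 4)*(h - 3)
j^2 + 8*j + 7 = (j + 1)*(j + 7)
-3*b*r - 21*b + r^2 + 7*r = (-3*b + r)*(r + 7)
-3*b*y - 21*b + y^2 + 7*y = (-3*b + y)*(y + 7)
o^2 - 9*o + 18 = (o - 6)*(o - 3)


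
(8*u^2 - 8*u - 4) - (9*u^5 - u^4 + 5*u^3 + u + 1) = -9*u^5 + u^4 - 5*u^3 + 8*u^2 - 9*u - 5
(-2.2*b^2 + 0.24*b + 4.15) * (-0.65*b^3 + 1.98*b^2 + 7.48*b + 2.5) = 1.43*b^5 - 4.512*b^4 - 18.6783*b^3 + 4.5122*b^2 + 31.642*b + 10.375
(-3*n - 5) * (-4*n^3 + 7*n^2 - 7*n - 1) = 12*n^4 - n^3 - 14*n^2 + 38*n + 5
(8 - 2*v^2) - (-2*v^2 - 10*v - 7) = 10*v + 15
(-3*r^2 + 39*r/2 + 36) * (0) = 0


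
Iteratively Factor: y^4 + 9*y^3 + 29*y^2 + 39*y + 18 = (y + 3)*(y^3 + 6*y^2 + 11*y + 6) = (y + 2)*(y + 3)*(y^2 + 4*y + 3) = (y + 1)*(y + 2)*(y + 3)*(y + 3)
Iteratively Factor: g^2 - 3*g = (g)*(g - 3)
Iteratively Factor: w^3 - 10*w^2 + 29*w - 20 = (w - 5)*(w^2 - 5*w + 4) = (w - 5)*(w - 4)*(w - 1)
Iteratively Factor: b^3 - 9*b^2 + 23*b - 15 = (b - 1)*(b^2 - 8*b + 15) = (b - 5)*(b - 1)*(b - 3)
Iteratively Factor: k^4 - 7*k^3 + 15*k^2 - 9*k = (k)*(k^3 - 7*k^2 + 15*k - 9) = k*(k - 3)*(k^2 - 4*k + 3) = k*(k - 3)*(k - 1)*(k - 3)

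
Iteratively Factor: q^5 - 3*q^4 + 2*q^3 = (q)*(q^4 - 3*q^3 + 2*q^2) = q^2*(q^3 - 3*q^2 + 2*q) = q^2*(q - 1)*(q^2 - 2*q) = q^2*(q - 2)*(q - 1)*(q)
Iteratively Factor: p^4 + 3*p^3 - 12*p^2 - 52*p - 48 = (p + 3)*(p^3 - 12*p - 16) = (p + 2)*(p + 3)*(p^2 - 2*p - 8) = (p + 2)^2*(p + 3)*(p - 4)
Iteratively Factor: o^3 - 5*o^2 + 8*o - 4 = (o - 2)*(o^2 - 3*o + 2) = (o - 2)^2*(o - 1)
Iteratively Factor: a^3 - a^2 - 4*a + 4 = (a - 2)*(a^2 + a - 2) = (a - 2)*(a + 2)*(a - 1)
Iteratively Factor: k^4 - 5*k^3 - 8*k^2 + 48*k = (k)*(k^3 - 5*k^2 - 8*k + 48) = k*(k - 4)*(k^2 - k - 12) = k*(k - 4)*(k + 3)*(k - 4)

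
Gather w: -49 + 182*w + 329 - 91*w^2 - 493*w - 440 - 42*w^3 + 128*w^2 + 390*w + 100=-42*w^3 + 37*w^2 + 79*w - 60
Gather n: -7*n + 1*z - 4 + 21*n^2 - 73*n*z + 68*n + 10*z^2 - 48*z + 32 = 21*n^2 + n*(61 - 73*z) + 10*z^2 - 47*z + 28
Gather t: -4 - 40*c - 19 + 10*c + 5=-30*c - 18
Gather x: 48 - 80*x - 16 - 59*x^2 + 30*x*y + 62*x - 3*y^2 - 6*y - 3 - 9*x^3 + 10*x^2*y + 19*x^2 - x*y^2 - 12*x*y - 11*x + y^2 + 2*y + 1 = -9*x^3 + x^2*(10*y - 40) + x*(-y^2 + 18*y - 29) - 2*y^2 - 4*y + 30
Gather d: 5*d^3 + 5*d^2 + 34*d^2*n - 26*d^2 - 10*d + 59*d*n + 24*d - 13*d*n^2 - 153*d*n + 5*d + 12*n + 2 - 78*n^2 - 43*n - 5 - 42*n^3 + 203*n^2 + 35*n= 5*d^3 + d^2*(34*n - 21) + d*(-13*n^2 - 94*n + 19) - 42*n^3 + 125*n^2 + 4*n - 3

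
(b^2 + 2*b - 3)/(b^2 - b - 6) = (-b^2 - 2*b + 3)/(-b^2 + b + 6)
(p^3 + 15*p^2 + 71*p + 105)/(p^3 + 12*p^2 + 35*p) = (p + 3)/p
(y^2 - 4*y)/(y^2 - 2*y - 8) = y/(y + 2)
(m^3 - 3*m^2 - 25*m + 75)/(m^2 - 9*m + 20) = (m^2 + 2*m - 15)/(m - 4)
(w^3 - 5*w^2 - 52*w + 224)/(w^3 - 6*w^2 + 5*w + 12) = (w^2 - w - 56)/(w^2 - 2*w - 3)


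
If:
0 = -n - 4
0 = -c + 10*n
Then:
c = -40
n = -4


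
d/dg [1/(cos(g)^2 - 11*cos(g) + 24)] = (2*cos(g) - 11)*sin(g)/(cos(g)^2 - 11*cos(g) + 24)^2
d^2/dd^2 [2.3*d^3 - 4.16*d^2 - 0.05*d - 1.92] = 13.8*d - 8.32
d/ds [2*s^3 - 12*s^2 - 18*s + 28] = 6*s^2 - 24*s - 18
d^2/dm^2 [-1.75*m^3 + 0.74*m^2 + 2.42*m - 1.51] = 1.48 - 10.5*m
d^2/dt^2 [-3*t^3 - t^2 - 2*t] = -18*t - 2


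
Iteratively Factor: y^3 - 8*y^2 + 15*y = (y)*(y^2 - 8*y + 15) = y*(y - 5)*(y - 3)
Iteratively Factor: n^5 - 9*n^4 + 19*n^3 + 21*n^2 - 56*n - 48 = (n - 4)*(n^4 - 5*n^3 - n^2 + 17*n + 12) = (n - 4)^2*(n^3 - n^2 - 5*n - 3) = (n - 4)^2*(n + 1)*(n^2 - 2*n - 3) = (n - 4)^2*(n - 3)*(n + 1)*(n + 1)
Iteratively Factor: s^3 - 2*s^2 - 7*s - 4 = (s + 1)*(s^2 - 3*s - 4) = (s + 1)^2*(s - 4)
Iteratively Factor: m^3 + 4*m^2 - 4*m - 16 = (m + 2)*(m^2 + 2*m - 8) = (m + 2)*(m + 4)*(m - 2)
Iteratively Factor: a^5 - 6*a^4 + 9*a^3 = (a - 3)*(a^4 - 3*a^3) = a*(a - 3)*(a^3 - 3*a^2) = a^2*(a - 3)*(a^2 - 3*a) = a^2*(a - 3)^2*(a)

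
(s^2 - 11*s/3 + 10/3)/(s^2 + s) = (3*s^2 - 11*s + 10)/(3*s*(s + 1))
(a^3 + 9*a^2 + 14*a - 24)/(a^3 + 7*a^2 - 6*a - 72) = (a - 1)/(a - 3)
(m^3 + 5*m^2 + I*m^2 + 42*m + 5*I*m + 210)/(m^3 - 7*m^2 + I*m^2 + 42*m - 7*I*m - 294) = (m + 5)/(m - 7)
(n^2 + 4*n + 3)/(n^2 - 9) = (n + 1)/(n - 3)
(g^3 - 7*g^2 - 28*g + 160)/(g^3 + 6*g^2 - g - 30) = (g^2 - 12*g + 32)/(g^2 + g - 6)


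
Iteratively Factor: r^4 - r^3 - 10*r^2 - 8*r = (r + 1)*(r^3 - 2*r^2 - 8*r) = r*(r + 1)*(r^2 - 2*r - 8) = r*(r - 4)*(r + 1)*(r + 2)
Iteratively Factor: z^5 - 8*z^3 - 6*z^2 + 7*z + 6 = (z - 1)*(z^4 + z^3 - 7*z^2 - 13*z - 6) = (z - 1)*(z + 1)*(z^3 - 7*z - 6) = (z - 3)*(z - 1)*(z + 1)*(z^2 + 3*z + 2) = (z - 3)*(z - 1)*(z + 1)*(z + 2)*(z + 1)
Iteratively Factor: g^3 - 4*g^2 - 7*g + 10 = (g - 1)*(g^2 - 3*g - 10) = (g - 1)*(g + 2)*(g - 5)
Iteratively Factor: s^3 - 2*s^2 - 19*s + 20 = (s - 5)*(s^2 + 3*s - 4) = (s - 5)*(s - 1)*(s + 4)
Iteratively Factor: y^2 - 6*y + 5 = (y - 1)*(y - 5)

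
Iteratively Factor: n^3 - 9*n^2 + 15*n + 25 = (n - 5)*(n^2 - 4*n - 5) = (n - 5)*(n + 1)*(n - 5)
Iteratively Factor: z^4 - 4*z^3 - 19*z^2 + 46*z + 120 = (z + 2)*(z^3 - 6*z^2 - 7*z + 60) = (z - 5)*(z + 2)*(z^2 - z - 12) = (z - 5)*(z + 2)*(z + 3)*(z - 4)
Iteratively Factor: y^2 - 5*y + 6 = (y - 2)*(y - 3)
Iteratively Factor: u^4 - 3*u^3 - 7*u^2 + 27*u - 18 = (u - 2)*(u^3 - u^2 - 9*u + 9) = (u - 2)*(u + 3)*(u^2 - 4*u + 3) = (u - 3)*(u - 2)*(u + 3)*(u - 1)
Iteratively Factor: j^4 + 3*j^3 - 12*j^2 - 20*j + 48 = (j - 2)*(j^3 + 5*j^2 - 2*j - 24) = (j - 2)^2*(j^2 + 7*j + 12) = (j - 2)^2*(j + 3)*(j + 4)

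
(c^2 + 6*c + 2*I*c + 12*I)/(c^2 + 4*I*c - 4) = (c + 6)/(c + 2*I)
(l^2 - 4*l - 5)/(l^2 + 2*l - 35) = (l + 1)/(l + 7)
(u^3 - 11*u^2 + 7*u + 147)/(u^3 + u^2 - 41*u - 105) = (u - 7)/(u + 5)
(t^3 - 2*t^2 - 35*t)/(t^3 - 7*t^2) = (t + 5)/t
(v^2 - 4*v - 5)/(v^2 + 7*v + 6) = (v - 5)/(v + 6)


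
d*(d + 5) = d^2 + 5*d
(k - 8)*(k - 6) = k^2 - 14*k + 48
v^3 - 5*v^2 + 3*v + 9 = (v - 3)^2*(v + 1)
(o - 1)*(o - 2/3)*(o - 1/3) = o^3 - 2*o^2 + 11*o/9 - 2/9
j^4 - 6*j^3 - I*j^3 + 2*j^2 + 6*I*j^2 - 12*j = j*(j - 6)*(j - 2*I)*(j + I)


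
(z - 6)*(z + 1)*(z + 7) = z^3 + 2*z^2 - 41*z - 42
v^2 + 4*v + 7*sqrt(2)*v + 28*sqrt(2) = (v + 4)*(v + 7*sqrt(2))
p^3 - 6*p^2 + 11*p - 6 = (p - 3)*(p - 2)*(p - 1)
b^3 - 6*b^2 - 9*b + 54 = (b - 6)*(b - 3)*(b + 3)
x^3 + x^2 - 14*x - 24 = (x - 4)*(x + 2)*(x + 3)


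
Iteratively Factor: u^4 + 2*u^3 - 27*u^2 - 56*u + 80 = (u + 4)*(u^3 - 2*u^2 - 19*u + 20) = (u - 1)*(u + 4)*(u^2 - u - 20) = (u - 1)*(u + 4)^2*(u - 5)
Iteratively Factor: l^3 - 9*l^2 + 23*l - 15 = (l - 3)*(l^2 - 6*l + 5) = (l - 5)*(l - 3)*(l - 1)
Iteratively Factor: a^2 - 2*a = (a)*(a - 2)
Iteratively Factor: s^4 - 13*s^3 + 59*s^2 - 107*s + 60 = (s - 4)*(s^3 - 9*s^2 + 23*s - 15) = (s - 4)*(s - 1)*(s^2 - 8*s + 15) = (s - 5)*(s - 4)*(s - 1)*(s - 3)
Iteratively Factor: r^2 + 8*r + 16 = (r + 4)*(r + 4)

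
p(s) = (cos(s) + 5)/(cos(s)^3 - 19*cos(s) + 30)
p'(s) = (3*sin(s)*cos(s)^2 - 19*sin(s))*(cos(s) + 5)/(cos(s)^3 - 19*cos(s) + 30)^2 - sin(s)/(cos(s)^3 - 19*cos(s) + 30) = (2*cos(s) - 5)*sin(s)/((cos(s) - 3)^2*(cos(s) - 2)^2)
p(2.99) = 0.08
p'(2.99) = -0.01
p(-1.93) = 0.13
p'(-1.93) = 0.09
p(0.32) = 0.46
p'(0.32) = -0.21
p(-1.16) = 0.24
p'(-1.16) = 0.22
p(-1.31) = 0.21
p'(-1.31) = 0.19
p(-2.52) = 0.09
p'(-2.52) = 0.03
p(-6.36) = 0.50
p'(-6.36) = 0.06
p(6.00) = 0.47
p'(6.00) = 0.19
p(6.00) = 0.47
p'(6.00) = 0.19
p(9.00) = 0.09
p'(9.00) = -0.02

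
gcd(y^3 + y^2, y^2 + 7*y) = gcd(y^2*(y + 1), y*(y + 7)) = y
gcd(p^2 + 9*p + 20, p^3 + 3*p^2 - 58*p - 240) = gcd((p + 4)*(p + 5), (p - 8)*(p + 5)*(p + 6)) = p + 5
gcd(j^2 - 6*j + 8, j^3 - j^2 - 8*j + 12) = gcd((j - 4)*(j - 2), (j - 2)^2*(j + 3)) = j - 2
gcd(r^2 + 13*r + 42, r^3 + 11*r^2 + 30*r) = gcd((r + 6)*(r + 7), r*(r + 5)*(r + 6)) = r + 6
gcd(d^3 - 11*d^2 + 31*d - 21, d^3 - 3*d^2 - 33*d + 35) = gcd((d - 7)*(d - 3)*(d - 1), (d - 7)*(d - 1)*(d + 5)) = d^2 - 8*d + 7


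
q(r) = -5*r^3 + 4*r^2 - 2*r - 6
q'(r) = -15*r^2 + 8*r - 2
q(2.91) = -101.16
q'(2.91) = -105.74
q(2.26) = -47.81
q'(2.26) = -60.53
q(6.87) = -1452.17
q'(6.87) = -654.99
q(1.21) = -11.42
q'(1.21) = -14.28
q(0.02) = -6.04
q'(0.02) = -1.85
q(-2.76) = 135.11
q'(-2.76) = -138.34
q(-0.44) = -3.92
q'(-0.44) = -8.42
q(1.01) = -9.09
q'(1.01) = -9.22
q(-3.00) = 171.00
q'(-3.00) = -161.00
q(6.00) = -954.00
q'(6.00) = -494.00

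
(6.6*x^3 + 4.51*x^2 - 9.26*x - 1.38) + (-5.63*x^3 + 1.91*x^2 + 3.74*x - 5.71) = 0.97*x^3 + 6.42*x^2 - 5.52*x - 7.09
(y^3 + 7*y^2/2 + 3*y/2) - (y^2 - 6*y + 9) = y^3 + 5*y^2/2 + 15*y/2 - 9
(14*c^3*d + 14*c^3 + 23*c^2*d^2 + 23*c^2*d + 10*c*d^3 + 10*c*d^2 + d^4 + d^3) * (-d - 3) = -14*c^3*d^2 - 56*c^3*d - 42*c^3 - 23*c^2*d^3 - 92*c^2*d^2 - 69*c^2*d - 10*c*d^4 - 40*c*d^3 - 30*c*d^2 - d^5 - 4*d^4 - 3*d^3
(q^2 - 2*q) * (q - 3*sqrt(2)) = q^3 - 3*sqrt(2)*q^2 - 2*q^2 + 6*sqrt(2)*q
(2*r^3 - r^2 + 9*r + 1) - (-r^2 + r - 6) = 2*r^3 + 8*r + 7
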